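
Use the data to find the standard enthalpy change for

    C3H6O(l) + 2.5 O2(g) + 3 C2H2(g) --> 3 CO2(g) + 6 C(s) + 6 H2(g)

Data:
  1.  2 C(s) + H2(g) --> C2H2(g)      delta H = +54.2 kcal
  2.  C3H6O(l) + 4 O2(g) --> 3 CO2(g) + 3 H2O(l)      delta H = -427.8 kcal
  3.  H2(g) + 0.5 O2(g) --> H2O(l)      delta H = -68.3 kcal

delta H = -385.5 kcal

eq. 1 reversed and × 3: (-3)·(+54.2) = -162.6 kcal
eq. 2 as written: -427.8 kcal
eq. 3 reversed and × 3: (-3)·(-68.3) = +204.9 kcal
Since enthalpy is a state function, delta H = (-162.6) + (-427.8) + (+204.9) = -385.5 kcal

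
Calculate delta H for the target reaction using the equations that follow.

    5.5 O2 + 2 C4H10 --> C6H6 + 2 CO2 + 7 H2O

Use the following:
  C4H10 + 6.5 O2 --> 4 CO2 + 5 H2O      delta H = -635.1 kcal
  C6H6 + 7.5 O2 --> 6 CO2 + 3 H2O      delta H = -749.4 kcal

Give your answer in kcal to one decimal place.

equation 1 × 2: (2)·(-635.1) = -1270.2 kcal
equation 2 reversed: +749.4 kcal
Since enthalpy is a state function, delta H = (-1270.2) + (+749.4) = -520.8 kcal

delta H = -520.8 kcal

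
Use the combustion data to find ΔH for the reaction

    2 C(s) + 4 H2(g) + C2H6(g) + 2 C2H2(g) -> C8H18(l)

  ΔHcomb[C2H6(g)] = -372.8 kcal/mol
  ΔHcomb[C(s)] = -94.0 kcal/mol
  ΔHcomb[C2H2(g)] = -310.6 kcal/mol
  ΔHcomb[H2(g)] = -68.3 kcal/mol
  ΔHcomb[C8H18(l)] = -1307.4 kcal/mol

With combustion enthalpies, reactants minus products:
= [2·(-94.0) + 4·(-68.3) + 1·(-372.8) + 2·(-310.6)] − [1·(-1307.4)]
= -147.8 kcal/mol

ΔH = -147.8 kcal/mol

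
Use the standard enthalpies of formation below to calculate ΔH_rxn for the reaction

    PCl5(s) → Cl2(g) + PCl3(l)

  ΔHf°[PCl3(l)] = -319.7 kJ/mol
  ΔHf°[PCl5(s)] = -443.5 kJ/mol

Products: 1·(+0.0) + 1·(-319.7) = -319.7
Reactants: 1·(-443.5) = -443.5
ΔH_rxn = (-319.7) − (-443.5) = 123.8 kJ/mol

ΔH_rxn = 123.8 kJ/mol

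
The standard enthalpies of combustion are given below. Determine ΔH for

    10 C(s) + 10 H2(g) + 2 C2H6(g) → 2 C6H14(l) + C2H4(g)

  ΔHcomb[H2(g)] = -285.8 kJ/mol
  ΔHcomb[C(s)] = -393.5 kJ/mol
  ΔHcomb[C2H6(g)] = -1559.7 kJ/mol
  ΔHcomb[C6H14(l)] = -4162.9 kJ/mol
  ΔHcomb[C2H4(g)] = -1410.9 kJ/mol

ΔH = -175.7 kJ/mol

Using ΔH = Σ nΔHc°(reactants) − Σ nΔHc°(products):
= [10·(-393.5) + 10·(-285.8) + 2·(-1559.7)] − [2·(-4162.9) + 1·(-1410.9)]
= -175.7 kJ/mol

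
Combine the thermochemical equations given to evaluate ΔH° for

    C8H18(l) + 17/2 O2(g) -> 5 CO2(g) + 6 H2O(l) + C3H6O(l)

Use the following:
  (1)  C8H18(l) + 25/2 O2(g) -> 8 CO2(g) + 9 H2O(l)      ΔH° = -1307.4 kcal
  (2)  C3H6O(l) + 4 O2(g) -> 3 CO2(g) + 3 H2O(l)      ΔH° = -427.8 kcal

ΔH° = -879.6 kcal

(1) as written: -1307.4 kcal
(2) reversed: +427.8 kcal
ΔH° = (-1307.4) + (+427.8) = -879.6 kcal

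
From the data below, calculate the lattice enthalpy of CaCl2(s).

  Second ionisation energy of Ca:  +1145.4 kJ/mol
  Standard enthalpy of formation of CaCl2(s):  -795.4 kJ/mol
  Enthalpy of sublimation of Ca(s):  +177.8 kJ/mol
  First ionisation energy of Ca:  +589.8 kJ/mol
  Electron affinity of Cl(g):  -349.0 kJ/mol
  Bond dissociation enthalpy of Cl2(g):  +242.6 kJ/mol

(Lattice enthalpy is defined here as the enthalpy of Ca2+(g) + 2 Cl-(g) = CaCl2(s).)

U = -2253.0 kJ/mol

ΔHf° = 1·ΔHsub + 1·(ΣIE) + 1·D(Cl2) + 2·EA + U
-795.4 = 1·(+177.8) + 1·(+1735.2) + 1·(+242.6) + 2·(-349.0) + U
U = -795.4 − (+1457.6) = -2253.0 kJ/mol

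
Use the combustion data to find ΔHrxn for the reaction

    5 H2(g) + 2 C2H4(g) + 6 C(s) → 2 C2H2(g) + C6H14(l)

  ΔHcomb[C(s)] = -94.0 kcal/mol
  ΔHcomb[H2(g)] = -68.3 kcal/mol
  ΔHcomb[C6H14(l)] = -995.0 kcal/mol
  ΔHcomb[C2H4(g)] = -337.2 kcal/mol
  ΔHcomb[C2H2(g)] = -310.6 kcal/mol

ΔHrxn = 36.3 kcal/mol

With combustion enthalpies, reactants minus products:
= [5·(-68.3) + 2·(-337.2) + 6·(-94.0)] − [2·(-310.6) + 1·(-995.0)]
= 36.3 kcal/mol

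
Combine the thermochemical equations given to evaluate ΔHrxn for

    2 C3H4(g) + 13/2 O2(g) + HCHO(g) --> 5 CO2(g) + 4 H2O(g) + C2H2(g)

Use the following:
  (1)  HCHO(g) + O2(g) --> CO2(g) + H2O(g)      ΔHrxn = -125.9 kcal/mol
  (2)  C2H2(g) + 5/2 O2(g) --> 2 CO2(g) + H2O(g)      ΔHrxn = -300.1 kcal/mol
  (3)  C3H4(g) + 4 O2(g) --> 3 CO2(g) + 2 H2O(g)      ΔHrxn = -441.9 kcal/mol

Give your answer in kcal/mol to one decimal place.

ΔHrxn = -709.6 kcal/mol

(1) as written (HCHO(g) already on the reactant side): -125.9 kcal/mol
(2) reversed (reverse to put C2H2(g) on the product side): +300.1 kcal/mol
(3) × 2 (scale by 2 for the 2 C3H4(g)): (2)·(-441.9) = -883.8 kcal/mol
Summing the manipulated equations, ΔHrxn = (-125.9) + (+300.1) + (-883.8) = -709.6 kcal/mol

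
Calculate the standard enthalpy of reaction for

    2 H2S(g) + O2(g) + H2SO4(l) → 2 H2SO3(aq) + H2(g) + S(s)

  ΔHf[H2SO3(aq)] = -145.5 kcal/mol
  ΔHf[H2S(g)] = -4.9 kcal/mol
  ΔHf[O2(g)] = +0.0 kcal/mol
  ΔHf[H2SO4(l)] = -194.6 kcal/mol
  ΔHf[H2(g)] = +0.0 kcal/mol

Products: 2·(-145.5) + 1·(+0.0) + 1·(+0.0) = -291.0
Reactants: 2·(-4.9) + 1·(+0.0) + 1·(-194.6) = -204.4
ΔH° = (-291.0) − (-204.4) = -86.6 kcal/mol

ΔH° = -86.6 kcal/mol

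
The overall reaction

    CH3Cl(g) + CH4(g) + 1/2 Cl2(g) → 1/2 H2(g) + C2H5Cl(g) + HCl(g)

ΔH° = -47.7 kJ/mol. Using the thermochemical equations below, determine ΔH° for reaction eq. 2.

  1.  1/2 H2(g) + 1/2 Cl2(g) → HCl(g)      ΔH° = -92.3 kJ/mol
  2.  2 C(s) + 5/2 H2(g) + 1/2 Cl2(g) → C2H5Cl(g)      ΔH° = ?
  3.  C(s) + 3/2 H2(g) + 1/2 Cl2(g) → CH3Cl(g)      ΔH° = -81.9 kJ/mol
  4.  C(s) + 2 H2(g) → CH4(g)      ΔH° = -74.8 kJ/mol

ΔH° = -112.1 kJ/mol

eq. 1 as written (HCl(g) already on the product side): -92.3 kJ/mol
eq. 2 as written (C2H5Cl(g) already on the product side): contributes x
eq. 3 reversed (reverse to put CH3Cl(g) on the reactant side): +81.9 kJ/mol
eq. 4 reversed (CH4(g) must end up as a reactant): +74.8 kJ/mol
-47.7 = (-92.3) + (+81.9) + (+74.8) + x
x = (-47.7 − (+64.4)) / (1) = -112.1 kJ/mol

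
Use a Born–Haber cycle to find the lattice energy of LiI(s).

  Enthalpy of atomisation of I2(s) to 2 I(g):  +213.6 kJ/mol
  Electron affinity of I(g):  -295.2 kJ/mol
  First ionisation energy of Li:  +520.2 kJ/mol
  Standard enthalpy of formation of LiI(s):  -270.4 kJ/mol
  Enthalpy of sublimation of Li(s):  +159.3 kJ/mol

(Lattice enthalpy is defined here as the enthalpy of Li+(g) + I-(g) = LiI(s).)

U = -761.5 kJ/mol

ΔHf° = 1·ΔHsub + 1·(ΣIE) + 1/2·D(I2) + 1·EA + U
-270.4 = 1·(+159.3) + 1·(+520.2) + 1/2·(+213.6) + 1·(-295.2) + U
U = -270.4 − (+491.1) = -761.5 kJ/mol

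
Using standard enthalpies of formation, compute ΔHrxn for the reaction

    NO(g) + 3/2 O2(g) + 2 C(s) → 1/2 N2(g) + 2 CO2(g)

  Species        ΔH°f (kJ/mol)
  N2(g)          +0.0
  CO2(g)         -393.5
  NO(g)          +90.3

Products: 1/2·(+0.0) + 2·(-393.5) = -787.0
Reactants: 1·(+90.3) + 3/2·(+0.0) + 2·(+0.0) = +90.3
ΔHrxn = (-787.0) − (+90.3) = -877.3 kJ/mol

ΔHrxn = -877.3 kJ/mol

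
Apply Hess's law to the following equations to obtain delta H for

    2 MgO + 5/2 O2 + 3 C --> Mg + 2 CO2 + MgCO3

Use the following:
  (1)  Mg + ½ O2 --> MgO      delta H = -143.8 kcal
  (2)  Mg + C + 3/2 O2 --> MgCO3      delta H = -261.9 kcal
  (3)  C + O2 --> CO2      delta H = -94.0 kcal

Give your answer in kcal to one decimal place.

(1) reversed and × 2 (MgO must end up as a reactant; scale by 2 for the 2 MgO): (-2)·(-143.8) = +287.6 kcal
(2) as written (MgCO3 already on the product side): -261.9 kcal
(3) × 2 (×2 to match 2 CO2 in the target): (2)·(-94.0) = -188.0 kcal
delta H = (-2)·(-143.8) + (1)·(-261.9) + (2)·(-94.0) = -162.3 kcal

delta H = -162.3 kcal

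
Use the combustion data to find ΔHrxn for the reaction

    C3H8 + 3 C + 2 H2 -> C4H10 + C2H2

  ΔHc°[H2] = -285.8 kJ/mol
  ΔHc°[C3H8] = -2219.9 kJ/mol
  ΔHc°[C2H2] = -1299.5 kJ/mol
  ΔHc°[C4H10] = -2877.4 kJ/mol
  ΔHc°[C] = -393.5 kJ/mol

Using ΔH = Σ nΔHc°(reactants) − Σ nΔHc°(products):
= [1·(-2219.9) + 3·(-393.5) + 2·(-285.8)] − [1·(-2877.4) + 1·(-1299.5)]
= 204.9 kJ/mol

ΔHrxn = 204.9 kJ/mol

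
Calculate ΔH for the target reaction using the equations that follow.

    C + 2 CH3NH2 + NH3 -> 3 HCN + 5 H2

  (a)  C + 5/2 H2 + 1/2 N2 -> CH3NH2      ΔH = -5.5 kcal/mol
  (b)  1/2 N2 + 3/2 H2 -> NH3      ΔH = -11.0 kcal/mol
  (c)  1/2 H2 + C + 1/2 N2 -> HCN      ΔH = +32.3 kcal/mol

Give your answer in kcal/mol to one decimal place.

ΔH = 118.9 kcal/mol

(a) reversed and × 2: (-2)·(-5.5) = +11.0 kcal/mol
(b) reversed: +11.0 kcal/mol
(c) × 3: (3)·(+32.3) = +96.9 kcal/mol
Since enthalpy is a state function, ΔH = (-2)·(-5.5) + (-1)·(-11.0) + (3)·(+32.3) = 118.9 kcal/mol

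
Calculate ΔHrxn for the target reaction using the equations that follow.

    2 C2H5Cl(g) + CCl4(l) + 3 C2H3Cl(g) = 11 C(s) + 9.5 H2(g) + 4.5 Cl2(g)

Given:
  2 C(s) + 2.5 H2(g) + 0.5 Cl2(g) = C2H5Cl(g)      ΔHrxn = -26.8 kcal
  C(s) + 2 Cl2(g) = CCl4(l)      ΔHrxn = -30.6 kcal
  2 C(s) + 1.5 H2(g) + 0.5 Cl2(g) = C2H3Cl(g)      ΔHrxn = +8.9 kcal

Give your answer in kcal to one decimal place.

ΔHrxn = 57.5 kcal

equation 1 reversed and × 2: (-2)·(-26.8) = +53.6 kcal
equation 2 reversed: +30.6 kcal
equation 3 reversed and × 3: (-3)·(+8.9) = -26.7 kcal
ΔHrxn = (+53.6) + (+30.6) + (-26.7) = 57.5 kcal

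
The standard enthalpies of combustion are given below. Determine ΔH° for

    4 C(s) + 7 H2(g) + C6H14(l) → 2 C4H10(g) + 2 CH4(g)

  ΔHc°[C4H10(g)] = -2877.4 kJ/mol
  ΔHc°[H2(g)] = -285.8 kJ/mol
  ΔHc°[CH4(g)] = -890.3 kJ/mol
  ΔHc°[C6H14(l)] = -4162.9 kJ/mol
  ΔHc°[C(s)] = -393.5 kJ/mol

ΔH° = -202.1 kJ/mol

With combustion enthalpies, reactants minus products:
= [4·(-393.5) + 7·(-285.8) + 1·(-4162.9)] − [2·(-2877.4) + 2·(-890.3)]
= -202.1 kJ/mol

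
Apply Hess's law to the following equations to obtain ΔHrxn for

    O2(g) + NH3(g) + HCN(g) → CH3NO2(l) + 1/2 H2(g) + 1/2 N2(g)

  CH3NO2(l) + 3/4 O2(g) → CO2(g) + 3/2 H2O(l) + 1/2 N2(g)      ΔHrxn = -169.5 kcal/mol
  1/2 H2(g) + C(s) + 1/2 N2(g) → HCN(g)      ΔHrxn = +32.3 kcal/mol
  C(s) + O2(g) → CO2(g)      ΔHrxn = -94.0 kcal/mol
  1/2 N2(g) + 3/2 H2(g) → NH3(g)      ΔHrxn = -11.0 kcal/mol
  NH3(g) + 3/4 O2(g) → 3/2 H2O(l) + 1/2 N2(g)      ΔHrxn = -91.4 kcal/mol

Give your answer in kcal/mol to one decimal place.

equation 1 reversed: +169.5 kcal/mol
equation 2 reversed: -32.3 kcal/mol
equation 3 as written: -94.0 kcal/mol
equation 4: not needed.
equation 5 as written: -91.4 kcal/mol
Since enthalpy is a state function, ΔHrxn = (-1)·(-169.5) + (-1)·(+32.3) + (1)·(-94.0) + (1)·(-91.4) = -48.2 kcal/mol

ΔHrxn = -48.2 kcal/mol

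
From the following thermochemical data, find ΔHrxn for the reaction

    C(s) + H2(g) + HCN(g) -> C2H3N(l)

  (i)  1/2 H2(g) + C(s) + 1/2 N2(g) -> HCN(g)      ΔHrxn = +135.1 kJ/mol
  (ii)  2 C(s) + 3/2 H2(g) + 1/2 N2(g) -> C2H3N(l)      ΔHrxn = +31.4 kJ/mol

ΔHrxn = -103.7 kJ/mol

(i) reversed: -135.1 kJ/mol
(ii) as written: +31.4 kJ/mol
Since enthalpy is a state function, ΔHrxn = (-1)·(+135.1) + (1)·(+31.4) = -103.7 kJ/mol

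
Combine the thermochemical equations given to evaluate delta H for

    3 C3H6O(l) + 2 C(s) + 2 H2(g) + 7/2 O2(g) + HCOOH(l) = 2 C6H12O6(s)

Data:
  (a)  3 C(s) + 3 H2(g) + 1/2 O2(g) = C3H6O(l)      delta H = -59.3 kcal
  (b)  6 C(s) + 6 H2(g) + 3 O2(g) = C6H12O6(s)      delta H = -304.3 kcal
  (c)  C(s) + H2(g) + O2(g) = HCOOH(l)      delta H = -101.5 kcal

(a) reversed and × 3: (-3)·(-59.3) = +177.9 kcal
(b) × 2: (2)·(-304.3) = -608.6 kcal
(c) reversed: +101.5 kcal
By Hess's law, delta H = (-3)·(-59.3) + (2)·(-304.3) + (-1)·(-101.5) = -329.2 kcal

delta H = -329.2 kcal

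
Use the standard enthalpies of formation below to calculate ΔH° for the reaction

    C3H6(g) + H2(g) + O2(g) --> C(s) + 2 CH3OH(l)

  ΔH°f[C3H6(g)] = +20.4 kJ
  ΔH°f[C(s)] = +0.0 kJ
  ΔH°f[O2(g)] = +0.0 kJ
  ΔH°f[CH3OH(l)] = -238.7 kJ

ΔH° = -497.8 kJ

Products: 1·(+0.0) + 2·(-238.7) = -477.4
Reactants: 1·(+20.4) + 1·(+0.0) + 1·(+0.0) = +20.4
ΔH° = (-477.4) − (+20.4) = -497.8 kJ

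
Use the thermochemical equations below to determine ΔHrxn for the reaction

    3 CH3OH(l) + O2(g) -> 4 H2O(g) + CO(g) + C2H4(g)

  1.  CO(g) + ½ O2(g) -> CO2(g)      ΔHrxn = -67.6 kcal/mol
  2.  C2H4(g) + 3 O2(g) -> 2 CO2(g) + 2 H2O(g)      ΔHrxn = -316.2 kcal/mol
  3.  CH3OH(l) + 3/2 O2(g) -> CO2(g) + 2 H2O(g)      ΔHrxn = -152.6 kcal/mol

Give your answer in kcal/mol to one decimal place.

eq. 1 reversed: +67.6 kcal/mol
eq. 2 reversed: +316.2 kcal/mol
eq. 3 × 3: (3)·(-152.6) = -457.8 kcal/mol
ΔHrxn = (+67.6) + (+316.2) + (-457.8) = -74.0 kcal/mol

ΔHrxn = -74.0 kcal/mol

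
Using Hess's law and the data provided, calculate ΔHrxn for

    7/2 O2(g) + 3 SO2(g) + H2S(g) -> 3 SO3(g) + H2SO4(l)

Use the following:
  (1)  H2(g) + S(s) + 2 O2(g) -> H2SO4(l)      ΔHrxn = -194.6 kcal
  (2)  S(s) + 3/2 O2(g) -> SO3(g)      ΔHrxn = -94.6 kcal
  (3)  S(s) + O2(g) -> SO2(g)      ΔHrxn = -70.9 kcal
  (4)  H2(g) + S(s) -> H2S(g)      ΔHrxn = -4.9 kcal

(1) as written (H2SO4(l) already on the product side): -194.6 kcal
(2) × 3 (scale by 3 for the 3 SO3(g)): (3)·(-94.6) = -283.8 kcal
(3) reversed and × 3 (SO2(g) must end up as a reactant; scale by 3 for the 3 SO2(g)): (-3)·(-70.9) = +212.7 kcal
(4) reversed (H2S(g) must end up as a reactant): +4.9 kcal
ΔHrxn = (1)·(-194.6) + (3)·(-94.6) + (-3)·(-70.9) + (-1)·(-4.9) = -260.8 kcal

ΔHrxn = -260.8 kcal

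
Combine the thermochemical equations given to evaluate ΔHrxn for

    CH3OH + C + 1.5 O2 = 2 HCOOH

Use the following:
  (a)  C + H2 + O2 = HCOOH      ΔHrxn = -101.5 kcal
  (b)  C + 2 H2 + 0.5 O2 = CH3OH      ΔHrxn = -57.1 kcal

(a) × 2 (scale by 2 for the 2 HCOOH): (2)·(-101.5) = -203.0 kcal
(b) reversed (CH3OH must end up as a reactant): +57.1 kcal
Summing the manipulated equations, ΔHrxn = (2)·(-101.5) + (-1)·(-57.1) = -145.9 kcal

ΔHrxn = -145.9 kcal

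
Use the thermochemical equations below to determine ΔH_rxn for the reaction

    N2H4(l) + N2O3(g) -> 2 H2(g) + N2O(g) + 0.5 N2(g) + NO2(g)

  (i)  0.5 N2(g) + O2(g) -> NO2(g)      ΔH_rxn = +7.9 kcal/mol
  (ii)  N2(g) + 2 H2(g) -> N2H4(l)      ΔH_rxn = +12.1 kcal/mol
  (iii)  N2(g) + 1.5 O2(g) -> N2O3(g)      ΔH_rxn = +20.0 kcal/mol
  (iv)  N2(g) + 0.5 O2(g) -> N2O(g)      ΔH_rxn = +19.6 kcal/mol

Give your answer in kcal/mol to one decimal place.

(i) as written (NO2(g) already on the product side): +7.9 kcal/mol
(ii) reversed (reverse to put N2H4(l) on the reactant side): -12.1 kcal/mol
(iii) reversed (N2O3(g) must end up as a reactant): -20.0 kcal/mol
(iv) as written (N2O(g) already on the product side): +19.6 kcal/mol
Since enthalpy is a state function, ΔH_rxn = (1)·(+7.9) + (-1)·(+12.1) + (-1)·(+20.0) + (1)·(+19.6) = -4.6 kcal/mol

ΔH_rxn = -4.6 kcal/mol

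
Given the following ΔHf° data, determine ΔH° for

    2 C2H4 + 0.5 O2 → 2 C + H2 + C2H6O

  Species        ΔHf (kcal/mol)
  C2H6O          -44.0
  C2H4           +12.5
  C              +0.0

ΔH° = -69.0 kcal/mol

ΔH°rxn = Σ nΔHf°(products) − Σ nΔHf°(reactants).
Products: 2·(+0.0) + 1·(+0.0) + 1·(-44.0) = -44.0
Reactants: 2·(+12.5) + 1/2·(+0.0) = +25.0
ΔH° = (-44.0) − (+25.0) = -69.0 kcal/mol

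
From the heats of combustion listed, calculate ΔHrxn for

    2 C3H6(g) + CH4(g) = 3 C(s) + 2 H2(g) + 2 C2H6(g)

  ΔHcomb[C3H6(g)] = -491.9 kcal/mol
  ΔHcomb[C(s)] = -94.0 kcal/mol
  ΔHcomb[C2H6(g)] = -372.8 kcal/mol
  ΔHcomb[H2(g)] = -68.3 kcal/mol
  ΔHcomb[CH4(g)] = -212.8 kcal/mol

ΔHrxn = -32.4 kcal/mol

With combustion enthalpies, reactants minus products:
= [2·(-491.9) + 1·(-212.8)] − [3·(-94.0) + 2·(-68.3) + 2·(-372.8)]
= -32.4 kcal/mol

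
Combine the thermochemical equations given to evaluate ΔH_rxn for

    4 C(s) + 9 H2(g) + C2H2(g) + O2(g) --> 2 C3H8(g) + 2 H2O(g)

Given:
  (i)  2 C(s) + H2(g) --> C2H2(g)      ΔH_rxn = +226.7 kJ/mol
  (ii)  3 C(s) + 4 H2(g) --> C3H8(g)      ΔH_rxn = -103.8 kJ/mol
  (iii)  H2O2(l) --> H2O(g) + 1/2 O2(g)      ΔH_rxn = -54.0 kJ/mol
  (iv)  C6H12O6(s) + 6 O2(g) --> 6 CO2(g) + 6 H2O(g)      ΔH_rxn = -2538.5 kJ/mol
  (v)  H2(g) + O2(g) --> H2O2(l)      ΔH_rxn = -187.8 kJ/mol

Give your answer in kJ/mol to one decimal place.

ΔH_rxn = -917.9 kJ/mol

(i) reversed: -226.7 kJ/mol
(ii) × 2: (2)·(-103.8) = -207.6 kJ/mol
(iii) × 2: (2)·(-54.0) = -108.0 kJ/mol
(iv): not needed.
(v) × 2: (2)·(-187.8) = -375.6 kJ/mol
Since enthalpy is a state function, ΔH_rxn = (-226.7) + (-207.6) + (-108.0) + (-375.6) = -917.9 kJ/mol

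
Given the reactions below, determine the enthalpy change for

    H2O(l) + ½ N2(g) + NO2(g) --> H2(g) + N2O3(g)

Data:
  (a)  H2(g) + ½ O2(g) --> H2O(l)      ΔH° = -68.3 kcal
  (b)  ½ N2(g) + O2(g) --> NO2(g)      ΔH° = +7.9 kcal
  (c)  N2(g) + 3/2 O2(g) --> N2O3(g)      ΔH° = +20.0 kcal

ΔH° = 80.4 kcal

(a) reversed: +68.3 kcal
(b) reversed: -7.9 kcal
(c) as written: +20.0 kcal
By Hess's law, ΔH° = (+68.3) + (-7.9) + (+20.0) = 80.4 kcal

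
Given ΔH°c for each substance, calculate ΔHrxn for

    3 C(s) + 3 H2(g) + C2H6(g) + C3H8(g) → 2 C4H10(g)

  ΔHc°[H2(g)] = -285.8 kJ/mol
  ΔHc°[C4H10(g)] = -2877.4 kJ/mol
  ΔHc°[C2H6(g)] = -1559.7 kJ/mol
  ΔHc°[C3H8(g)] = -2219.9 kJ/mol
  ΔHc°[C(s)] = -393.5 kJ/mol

Using ΔH = Σ nΔHc°(reactants) − Σ nΔHc°(products):
= [3·(-393.5) + 3·(-285.8) + 1·(-1559.7) + 1·(-2219.9)] − [2·(-2877.4)]
= -62.7 kJ/mol

ΔHrxn = -62.7 kJ/mol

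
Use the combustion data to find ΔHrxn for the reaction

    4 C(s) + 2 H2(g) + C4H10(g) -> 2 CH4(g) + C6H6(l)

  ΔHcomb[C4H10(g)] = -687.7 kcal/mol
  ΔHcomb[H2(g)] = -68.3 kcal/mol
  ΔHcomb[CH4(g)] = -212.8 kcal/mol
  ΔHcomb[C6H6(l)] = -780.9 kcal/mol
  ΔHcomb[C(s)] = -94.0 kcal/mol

ΔHrxn = 6.2 kcal/mol

Using ΔH = Σ nΔHc°(reactants) − Σ nΔHc°(products):
= [4·(-94.0) + 2·(-68.3) + 1·(-687.7)] − [2·(-212.8) + 1·(-780.9)]
= 6.2 kcal/mol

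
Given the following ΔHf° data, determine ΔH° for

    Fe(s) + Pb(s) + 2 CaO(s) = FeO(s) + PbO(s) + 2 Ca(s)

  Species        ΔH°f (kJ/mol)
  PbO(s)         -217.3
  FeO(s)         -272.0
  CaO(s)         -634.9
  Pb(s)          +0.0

ΔH° = 780.5 kJ/mol

Products: 1·(-272.0) + 1·(-217.3) + 2·(+0.0) = -489.3
Reactants: 1·(+0.0) + 1·(+0.0) + 2·(-634.9) = -1269.8
ΔH° = (-489.3) − (-1269.8) = 780.5 kJ/mol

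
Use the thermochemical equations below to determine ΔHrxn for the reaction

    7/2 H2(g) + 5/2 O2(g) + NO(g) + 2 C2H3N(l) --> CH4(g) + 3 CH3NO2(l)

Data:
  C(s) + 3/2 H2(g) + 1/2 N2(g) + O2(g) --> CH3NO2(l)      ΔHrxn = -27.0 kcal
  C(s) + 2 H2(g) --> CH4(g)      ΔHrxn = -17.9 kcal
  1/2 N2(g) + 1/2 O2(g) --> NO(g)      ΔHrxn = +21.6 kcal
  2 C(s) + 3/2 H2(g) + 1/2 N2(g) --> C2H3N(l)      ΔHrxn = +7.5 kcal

ΔHrxn = -135.5 kcal

equation 1 × 3 (×3 to match 3 CH3NO2(l) in the target): (3)·(-27.0) = -81.0 kcal
equation 2 as written (CH4(g) already on the product side): -17.9 kcal
equation 3 reversed (NO(g) must end up as a reactant): -21.6 kcal
equation 4 reversed and × 2 (reverse to put C2H3N(l) on the reactant side; ×2 to match 2 C2H3N(l) in the target): (-2)·(+7.5) = -15.0 kcal
Summing the manipulated equations, ΔHrxn = (-81.0) + (-17.9) + (-21.6) + (-15.0) = -135.5 kcal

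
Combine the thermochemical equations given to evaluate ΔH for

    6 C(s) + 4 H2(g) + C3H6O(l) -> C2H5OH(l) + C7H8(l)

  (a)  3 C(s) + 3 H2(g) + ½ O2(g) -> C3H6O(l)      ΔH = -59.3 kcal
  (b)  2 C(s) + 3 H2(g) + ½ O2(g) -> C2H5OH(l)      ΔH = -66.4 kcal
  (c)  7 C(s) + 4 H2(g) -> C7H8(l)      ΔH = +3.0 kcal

ΔH = -4.1 kcal

(a) reversed: +59.3 kcal
(b) as written: -66.4 kcal
(c) as written: +3.0 kcal
By Hess's law, ΔH = (+59.3) + (-66.4) + (+3.0) = -4.1 kcal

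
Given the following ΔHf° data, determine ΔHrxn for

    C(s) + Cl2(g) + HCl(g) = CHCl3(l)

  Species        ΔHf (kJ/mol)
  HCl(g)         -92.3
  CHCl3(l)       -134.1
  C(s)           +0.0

ΔHrxn = -41.8 kJ/mol

ΔH°rxn = Σ nΔHf°(products) − Σ nΔHf°(reactants).
Products: 1·(-134.1) = -134.1
Reactants: 1·(+0.0) + 1·(+0.0) + 1·(-92.3) = -92.3
ΔHrxn = (-134.1) − (-92.3) = -41.8 kJ/mol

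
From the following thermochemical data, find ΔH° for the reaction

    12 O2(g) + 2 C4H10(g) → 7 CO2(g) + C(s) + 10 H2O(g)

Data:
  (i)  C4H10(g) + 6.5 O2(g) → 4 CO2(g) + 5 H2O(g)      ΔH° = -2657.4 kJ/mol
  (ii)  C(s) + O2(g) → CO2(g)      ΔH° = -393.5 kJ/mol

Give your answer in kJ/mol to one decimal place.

ΔH° = -4921.3 kJ/mol

(i) × 2 (×2 to match 2 C4H10(g) in the target): (2)·(-2657.4) = -5314.8 kJ/mol
(ii) reversed (reverse to put C(s) on the product side): +393.5 kJ/mol
Since enthalpy is a state function, ΔH° = (-5314.8) + (+393.5) = -4921.3 kJ/mol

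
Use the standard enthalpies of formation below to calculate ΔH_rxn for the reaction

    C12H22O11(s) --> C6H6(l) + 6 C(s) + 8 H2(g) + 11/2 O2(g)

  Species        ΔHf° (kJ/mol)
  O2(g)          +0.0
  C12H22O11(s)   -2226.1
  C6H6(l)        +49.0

ΔH_rxn = 2275.1 kJ/mol

Products: 1·(+49.0) + 6·(+0.0) + 8·(+0.0) + 11/2·(+0.0) = +49.0
Reactants: 1·(-2226.1) = -2226.1
ΔH_rxn = (+49.0) − (-2226.1) = 2275.1 kJ/mol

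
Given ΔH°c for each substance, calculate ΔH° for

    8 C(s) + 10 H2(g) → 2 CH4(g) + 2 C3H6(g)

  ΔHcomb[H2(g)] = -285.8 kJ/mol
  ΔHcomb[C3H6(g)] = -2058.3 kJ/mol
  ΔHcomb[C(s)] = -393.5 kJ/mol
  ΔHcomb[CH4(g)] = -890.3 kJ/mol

Using ΔH = Σ nΔHc°(reactants) − Σ nΔHc°(products):
= [8·(-393.5) + 10·(-285.8)] − [2·(-890.3) + 2·(-2058.3)]
= -108.8 kJ/mol

ΔH° = -108.8 kJ/mol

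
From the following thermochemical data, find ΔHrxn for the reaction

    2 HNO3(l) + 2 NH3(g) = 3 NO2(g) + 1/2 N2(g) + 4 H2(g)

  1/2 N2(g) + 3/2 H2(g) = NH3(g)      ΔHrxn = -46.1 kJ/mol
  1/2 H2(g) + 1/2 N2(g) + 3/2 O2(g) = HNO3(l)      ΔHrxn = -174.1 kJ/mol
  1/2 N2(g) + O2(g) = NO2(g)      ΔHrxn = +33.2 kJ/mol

equation 1 reversed and × 2: (-2)·(-46.1) = +92.2 kJ/mol
equation 2 reversed and × 2: (-2)·(-174.1) = +348.2 kJ/mol
equation 3 × 3: (3)·(+33.2) = +99.6 kJ/mol
ΔHrxn = (+92.2) + (+348.2) + (+99.6) = 540.0 kJ/mol

ΔHrxn = 540.0 kJ/mol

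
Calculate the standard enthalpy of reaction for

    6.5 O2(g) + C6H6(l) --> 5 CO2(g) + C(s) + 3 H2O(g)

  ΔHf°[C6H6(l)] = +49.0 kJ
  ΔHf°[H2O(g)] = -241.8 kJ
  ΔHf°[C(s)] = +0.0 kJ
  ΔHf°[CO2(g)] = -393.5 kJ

ΔH°rxn = -2741.9 kJ

Products: 5·(-393.5) + 1·(+0.0) + 3·(-241.8) = -2692.9
Reactants: 13/2·(+0.0) + 1·(+49.0) = +49.0
ΔH°rxn = (-2692.9) − (+49.0) = -2741.9 kJ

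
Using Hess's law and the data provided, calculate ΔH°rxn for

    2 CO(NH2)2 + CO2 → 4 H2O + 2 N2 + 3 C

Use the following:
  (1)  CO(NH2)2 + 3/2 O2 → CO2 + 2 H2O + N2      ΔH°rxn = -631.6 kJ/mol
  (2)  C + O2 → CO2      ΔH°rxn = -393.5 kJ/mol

(1) × 2 (×2 to match 2 CO(NH2)2 in the target): (2)·(-631.6) = -1263.2 kJ/mol
(2) reversed and × 3 (C must end up as a product; ×3 to match 3 C in the target): (-3)·(-393.5) = +1180.5 kJ/mol
Summing the manipulated equations, ΔH°rxn = (2)·(-631.6) + (-3)·(-393.5) = -82.7 kJ/mol

ΔH°rxn = -82.7 kJ/mol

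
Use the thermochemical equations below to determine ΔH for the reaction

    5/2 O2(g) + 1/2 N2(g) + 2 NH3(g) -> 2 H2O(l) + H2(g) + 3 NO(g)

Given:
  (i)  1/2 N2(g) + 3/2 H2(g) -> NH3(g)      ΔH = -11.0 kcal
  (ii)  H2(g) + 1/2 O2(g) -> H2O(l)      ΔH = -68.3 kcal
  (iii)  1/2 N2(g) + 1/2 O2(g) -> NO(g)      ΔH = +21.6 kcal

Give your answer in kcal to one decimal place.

(i) reversed and × 2 (reverse to put NH3(g) on the reactant side; ×2 to match 2 NH3(g) in the target): (-2)·(-11.0) = +22.0 kcal
(ii) × 2 (scale by 2 for the 2 H2O(l)): (2)·(-68.3) = -136.6 kcal
(iii) × 3 (×3 to match 3 NO(g) in the target): (3)·(+21.6) = +64.8 kcal
Summing the manipulated equations, ΔH = (+22.0) + (-136.6) + (+64.8) = -49.8 kcal

ΔH = -49.8 kcal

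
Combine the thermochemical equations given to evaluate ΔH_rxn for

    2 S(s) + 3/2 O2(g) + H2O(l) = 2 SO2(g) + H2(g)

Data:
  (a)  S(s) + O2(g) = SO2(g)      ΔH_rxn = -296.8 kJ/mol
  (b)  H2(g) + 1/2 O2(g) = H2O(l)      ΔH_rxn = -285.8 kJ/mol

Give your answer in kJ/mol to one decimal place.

(a) × 2: (2)·(-296.8) = -593.6 kJ/mol
(b) reversed: +285.8 kJ/mol
By Hess's law, ΔH_rxn = (-593.6) + (+285.8) = -307.8 kJ/mol

ΔH_rxn = -307.8 kJ/mol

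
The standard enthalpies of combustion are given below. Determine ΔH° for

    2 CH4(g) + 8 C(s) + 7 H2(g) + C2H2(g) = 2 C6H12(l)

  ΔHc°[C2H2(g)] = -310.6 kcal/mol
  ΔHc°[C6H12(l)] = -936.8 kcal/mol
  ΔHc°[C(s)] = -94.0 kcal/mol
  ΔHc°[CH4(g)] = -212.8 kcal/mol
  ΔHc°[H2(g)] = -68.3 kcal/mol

With combustion enthalpies, reactants minus products:
= [2·(-212.8) + 8·(-94.0) + 7·(-68.3) + 1·(-310.6)] − [2·(-936.8)]
= -92.7 kcal/mol

ΔH° = -92.7 kcal/mol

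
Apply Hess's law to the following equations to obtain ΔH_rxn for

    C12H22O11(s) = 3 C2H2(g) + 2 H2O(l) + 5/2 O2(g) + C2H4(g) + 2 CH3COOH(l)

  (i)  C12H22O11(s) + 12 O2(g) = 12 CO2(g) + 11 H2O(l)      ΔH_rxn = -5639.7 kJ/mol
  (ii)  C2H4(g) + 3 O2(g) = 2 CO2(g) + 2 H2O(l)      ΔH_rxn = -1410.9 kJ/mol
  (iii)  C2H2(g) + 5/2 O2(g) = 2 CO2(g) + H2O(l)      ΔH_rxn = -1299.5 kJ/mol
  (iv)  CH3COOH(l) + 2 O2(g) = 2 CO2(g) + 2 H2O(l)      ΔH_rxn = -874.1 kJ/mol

(i) as written (C12H22O11(s) already on the reactant side): -5639.7 kJ/mol
(ii) reversed (reverse to put C2H4(g) on the product side): +1410.9 kJ/mol
(iii) reversed and × 3 (C2H2(g) must end up as a product; scale by 3 for the 3 C2H2(g)): (-3)·(-1299.5) = +3898.5 kJ/mol
(iv) reversed and × 2 (reverse to put CH3COOH(l) on the product side; ×2 to match 2 CH3COOH(l) in the target): (-2)·(-874.1) = +1748.2 kJ/mol
By Hess's law, ΔH_rxn = (1)·(-5639.7) + (-1)·(-1410.9) + (-3)·(-1299.5) + (-2)·(-874.1) = 1417.9 kJ/mol

ΔH_rxn = 1417.9 kJ/mol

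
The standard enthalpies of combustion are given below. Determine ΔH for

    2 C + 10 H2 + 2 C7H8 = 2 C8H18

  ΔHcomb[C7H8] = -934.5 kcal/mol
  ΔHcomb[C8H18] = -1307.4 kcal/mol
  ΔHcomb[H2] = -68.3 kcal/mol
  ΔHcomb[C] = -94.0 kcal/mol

ΔH = -125.2 kcal/mol

With combustion enthalpies, reactants minus products:
= [2·(-94.0) + 10·(-68.3) + 2·(-934.5)] − [2·(-1307.4)]
= -125.2 kcal/mol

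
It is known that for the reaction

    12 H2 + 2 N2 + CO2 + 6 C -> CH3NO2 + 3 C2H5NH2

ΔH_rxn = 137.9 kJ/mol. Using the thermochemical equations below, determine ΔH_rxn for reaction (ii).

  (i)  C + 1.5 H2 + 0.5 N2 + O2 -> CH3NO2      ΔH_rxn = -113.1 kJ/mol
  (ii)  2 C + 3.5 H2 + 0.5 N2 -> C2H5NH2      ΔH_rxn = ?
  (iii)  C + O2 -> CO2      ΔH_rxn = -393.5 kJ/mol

(i) as written (CH3NO2 already on the product side): -113.1 kJ/mol
(ii) × 3 (scale by 3 for the 3 C2H5NH2): contributes 3·x
(iii) reversed (reverse to put CO2 on the reactant side): +393.5 kJ/mol
+137.9 = (-113.1) + (+393.5) + 3·x
x = (+137.9 − (+280.4)) / (3) = -47.5 kJ/mol

ΔH_rxn = -47.5 kJ/mol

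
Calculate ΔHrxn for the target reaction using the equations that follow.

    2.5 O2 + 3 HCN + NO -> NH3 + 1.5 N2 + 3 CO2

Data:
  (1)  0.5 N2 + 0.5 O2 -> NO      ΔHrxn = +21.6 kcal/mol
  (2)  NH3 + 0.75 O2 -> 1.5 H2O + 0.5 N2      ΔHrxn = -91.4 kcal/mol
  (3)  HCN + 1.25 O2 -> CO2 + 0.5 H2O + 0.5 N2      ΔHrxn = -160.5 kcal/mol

ΔHrxn = -411.7 kcal/mol

(1) reversed: -21.6 kcal/mol
(2) reversed: +91.4 kcal/mol
(3) × 3: (3)·(-160.5) = -481.5 kcal/mol
Combining the equations, ΔHrxn = (-1)·(+21.6) + (-1)·(-91.4) + (3)·(-160.5) = -411.7 kcal/mol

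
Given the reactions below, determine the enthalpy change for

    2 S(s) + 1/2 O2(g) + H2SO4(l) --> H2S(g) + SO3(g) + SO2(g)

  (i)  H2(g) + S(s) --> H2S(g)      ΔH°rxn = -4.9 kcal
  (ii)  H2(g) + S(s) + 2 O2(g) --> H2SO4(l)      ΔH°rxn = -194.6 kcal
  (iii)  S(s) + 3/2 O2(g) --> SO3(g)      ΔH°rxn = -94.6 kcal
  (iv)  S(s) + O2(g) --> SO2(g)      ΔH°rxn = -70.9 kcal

ΔH°rxn = 24.2 kcal

(i) as written (H2S(g) already on the product side): -4.9 kcal
(ii) reversed (reverse to put H2SO4(l) on the reactant side): +194.6 kcal
(iii) as written (SO3(g) already on the product side): -94.6 kcal
(iv) as written (SO2(g) already on the product side): -70.9 kcal
ΔH°rxn = (1)·(-4.9) + (-1)·(-194.6) + (1)·(-94.6) + (1)·(-70.9) = 24.2 kcal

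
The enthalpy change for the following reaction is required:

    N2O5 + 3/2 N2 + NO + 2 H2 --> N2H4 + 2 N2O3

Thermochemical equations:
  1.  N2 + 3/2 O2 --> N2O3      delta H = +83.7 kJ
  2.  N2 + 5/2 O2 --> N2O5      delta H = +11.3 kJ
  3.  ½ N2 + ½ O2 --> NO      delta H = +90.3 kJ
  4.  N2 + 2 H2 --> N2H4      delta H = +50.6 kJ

eq. 1 × 2 (scale by 2 for the 2 N2O3): (2)·(+83.7) = +167.4 kJ
eq. 2 reversed (reverse to put N2O5 on the reactant side): -11.3 kJ
eq. 3 reversed (reverse to put NO on the reactant side): -90.3 kJ
eq. 4 as written (N2H4 already on the product side): +50.6 kJ
delta H = (+167.4) + (-11.3) + (-90.3) + (+50.6) = 116.4 kJ

delta H = 116.4 kJ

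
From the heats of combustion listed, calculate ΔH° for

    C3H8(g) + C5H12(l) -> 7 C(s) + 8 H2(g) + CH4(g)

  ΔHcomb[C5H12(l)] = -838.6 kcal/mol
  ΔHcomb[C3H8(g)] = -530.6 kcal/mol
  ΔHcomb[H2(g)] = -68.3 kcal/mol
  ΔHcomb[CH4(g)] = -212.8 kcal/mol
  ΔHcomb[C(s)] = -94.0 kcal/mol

With combustion enthalpies, reactants minus products:
= [1·(-530.6) + 1·(-838.6)] − [7·(-94.0) + 8·(-68.3) + 1·(-212.8)]
= 48.0 kcal/mol

ΔH° = 48.0 kcal/mol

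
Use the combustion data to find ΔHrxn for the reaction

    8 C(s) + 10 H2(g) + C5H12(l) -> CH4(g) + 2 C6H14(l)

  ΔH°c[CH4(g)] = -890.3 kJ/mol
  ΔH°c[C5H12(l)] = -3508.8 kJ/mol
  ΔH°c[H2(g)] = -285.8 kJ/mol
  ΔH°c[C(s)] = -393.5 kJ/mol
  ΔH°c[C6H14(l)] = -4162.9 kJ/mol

ΔHrxn = -298.7 kJ/mol

With combustion enthalpies, reactants minus products:
= [8·(-393.5) + 10·(-285.8) + 1·(-3508.8)] − [1·(-890.3) + 2·(-4162.9)]
= -298.7 kJ/mol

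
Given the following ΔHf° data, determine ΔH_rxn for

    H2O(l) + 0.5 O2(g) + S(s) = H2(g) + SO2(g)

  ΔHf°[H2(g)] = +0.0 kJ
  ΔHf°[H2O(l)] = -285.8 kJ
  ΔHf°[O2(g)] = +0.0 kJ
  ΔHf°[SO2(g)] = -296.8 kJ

ΔH°rxn = Σ nΔHf°(products) − Σ nΔHf°(reactants).
Products: 1·(+0.0) + 1·(-296.8) = -296.8
Reactants: 1·(-285.8) + 1/2·(+0.0) + 1·(+0.0) = -285.8
ΔH_rxn = (-296.8) − (-285.8) = -11.0 kJ

ΔH_rxn = -11.0 kJ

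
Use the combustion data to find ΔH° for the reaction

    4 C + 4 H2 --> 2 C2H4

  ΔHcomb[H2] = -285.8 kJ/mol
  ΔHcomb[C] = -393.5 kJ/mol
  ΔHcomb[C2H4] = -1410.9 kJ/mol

Using ΔH = Σ nΔHc°(reactants) − Σ nΔHc°(products):
= [4·(-393.5) + 4·(-285.8)] − [2·(-1410.9)]
= 104.6 kJ/mol

ΔH° = 104.6 kJ/mol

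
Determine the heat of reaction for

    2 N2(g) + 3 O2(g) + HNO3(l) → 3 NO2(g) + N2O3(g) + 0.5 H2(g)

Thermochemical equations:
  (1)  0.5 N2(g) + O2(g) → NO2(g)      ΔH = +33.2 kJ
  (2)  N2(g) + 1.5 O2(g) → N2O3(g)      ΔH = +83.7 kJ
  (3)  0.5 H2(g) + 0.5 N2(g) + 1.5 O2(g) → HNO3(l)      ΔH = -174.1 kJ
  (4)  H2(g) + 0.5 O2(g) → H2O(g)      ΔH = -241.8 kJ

(1) × 3 (×3 to match 3 NO2(g) in the target): (3)·(+33.2) = +99.6 kJ
(2) as written (N2O3(g) already on the product side): +83.7 kJ
(3) reversed (HNO3(l) must end up as a reactant): +174.1 kJ
(4): not needed (H2O(g) appears nowhere else).
Since enthalpy is a state function, ΔH = (3)·(+33.2) + (1)·(+83.7) + (-1)·(-174.1) = 357.4 kJ

ΔH = 357.4 kJ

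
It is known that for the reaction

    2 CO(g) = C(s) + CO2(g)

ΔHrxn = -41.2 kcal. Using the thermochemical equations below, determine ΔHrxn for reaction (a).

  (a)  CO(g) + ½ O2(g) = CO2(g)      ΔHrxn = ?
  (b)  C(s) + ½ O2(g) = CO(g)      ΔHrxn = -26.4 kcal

ΔHrxn = -67.6 kcal

(a) as written (CO2(g) already on the product side): contributes x
(b) reversed (C(s) must end up as a product): +26.4 kcal
-41.2 = (+26.4) + x
x = (-41.2 − (+26.4)) / (1) = -67.6 kcal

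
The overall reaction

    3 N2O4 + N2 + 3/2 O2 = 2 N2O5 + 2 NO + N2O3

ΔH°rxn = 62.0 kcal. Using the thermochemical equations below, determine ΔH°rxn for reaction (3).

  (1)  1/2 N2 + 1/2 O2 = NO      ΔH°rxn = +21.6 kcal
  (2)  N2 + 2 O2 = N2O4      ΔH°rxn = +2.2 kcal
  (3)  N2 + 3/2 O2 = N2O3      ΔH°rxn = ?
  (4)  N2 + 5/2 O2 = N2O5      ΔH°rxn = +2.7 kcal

(1) × 2 (×2 to match 2 NO in the target): (2)·(+21.6) = +43.2 kcal
(2) reversed and × 3 (reverse to put N2O4 on the reactant side; scale by 3 for the 3 N2O4): (-3)·(+2.2) = -6.6 kcal
(3) as written (N2O3 already on the product side): contributes x
(4) × 2 (scale by 2 for the 2 N2O5): (2)·(+2.7) = +5.4 kcal
+62.0 = (+43.2) + (-6.6) + (+5.4) + x
x = (+62.0 − (+42.0)) / (1) = 20.0 kcal

ΔH°rxn = 20.0 kcal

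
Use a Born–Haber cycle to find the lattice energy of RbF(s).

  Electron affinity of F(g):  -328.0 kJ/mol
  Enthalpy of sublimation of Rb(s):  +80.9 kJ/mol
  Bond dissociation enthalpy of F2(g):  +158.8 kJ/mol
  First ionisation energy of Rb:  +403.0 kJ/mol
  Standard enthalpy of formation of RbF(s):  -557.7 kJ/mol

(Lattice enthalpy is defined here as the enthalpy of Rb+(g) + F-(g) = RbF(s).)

ΔHf° = 1·ΔHsub + 1·(ΣIE) + 1/2·D(F2) + 1·EA + U
-557.7 = 1·(+80.9) + 1·(+403.0) + 1/2·(+158.8) + 1·(-328.0) + U
U = -557.7 − (+235.3) = -793.0 kJ/mol

U = -793.0 kJ/mol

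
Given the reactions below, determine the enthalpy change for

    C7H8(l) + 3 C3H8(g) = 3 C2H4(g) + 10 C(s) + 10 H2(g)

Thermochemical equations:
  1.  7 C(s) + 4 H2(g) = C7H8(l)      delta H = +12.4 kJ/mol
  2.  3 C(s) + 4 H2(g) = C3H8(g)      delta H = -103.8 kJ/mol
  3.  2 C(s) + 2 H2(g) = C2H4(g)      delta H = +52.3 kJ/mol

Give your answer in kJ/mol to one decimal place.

delta H = 455.9 kJ/mol

eq. 1 reversed: -12.4 kJ/mol
eq. 2 reversed and × 3: (-3)·(-103.8) = +311.4 kJ/mol
eq. 3 × 3: (3)·(+52.3) = +156.9 kJ/mol
Combining the equations, delta H = (-1)·(+12.4) + (-3)·(-103.8) + (3)·(+52.3) = 455.9 kJ/mol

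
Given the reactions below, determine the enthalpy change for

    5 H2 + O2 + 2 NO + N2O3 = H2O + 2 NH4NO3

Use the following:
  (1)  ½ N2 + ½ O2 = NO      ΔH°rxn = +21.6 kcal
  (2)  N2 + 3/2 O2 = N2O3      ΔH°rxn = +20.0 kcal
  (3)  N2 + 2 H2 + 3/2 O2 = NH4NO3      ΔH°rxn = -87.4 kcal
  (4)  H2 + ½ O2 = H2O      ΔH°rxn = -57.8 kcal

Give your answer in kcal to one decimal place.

(1) reversed and × 2: (-2)·(+21.6) = -43.2 kcal
(2) reversed: -20.0 kcal
(3) × 2: (2)·(-87.4) = -174.8 kcal
(4) as written: -57.8 kcal
ΔH°rxn = (-43.2) + (-20.0) + (-174.8) + (-57.8) = -295.8 kcal

ΔH°rxn = -295.8 kcal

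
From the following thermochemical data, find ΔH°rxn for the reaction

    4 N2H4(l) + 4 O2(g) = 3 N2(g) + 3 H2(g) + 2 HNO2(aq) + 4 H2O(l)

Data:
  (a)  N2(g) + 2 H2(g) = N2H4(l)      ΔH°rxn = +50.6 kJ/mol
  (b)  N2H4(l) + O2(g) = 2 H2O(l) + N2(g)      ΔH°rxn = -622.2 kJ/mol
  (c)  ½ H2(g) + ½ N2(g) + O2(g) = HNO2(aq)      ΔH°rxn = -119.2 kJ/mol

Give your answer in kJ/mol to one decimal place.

(a) reversed and × 2: (-2)·(+50.6) = -101.2 kJ/mol
(b) × 2: (2)·(-622.2) = -1244.4 kJ/mol
(c) × 2: (2)·(-119.2) = -238.4 kJ/mol
By Hess's law, ΔH°rxn = (-101.2) + (-1244.4) + (-238.4) = -1584.0 kJ/mol

ΔH°rxn = -1584.0 kJ/mol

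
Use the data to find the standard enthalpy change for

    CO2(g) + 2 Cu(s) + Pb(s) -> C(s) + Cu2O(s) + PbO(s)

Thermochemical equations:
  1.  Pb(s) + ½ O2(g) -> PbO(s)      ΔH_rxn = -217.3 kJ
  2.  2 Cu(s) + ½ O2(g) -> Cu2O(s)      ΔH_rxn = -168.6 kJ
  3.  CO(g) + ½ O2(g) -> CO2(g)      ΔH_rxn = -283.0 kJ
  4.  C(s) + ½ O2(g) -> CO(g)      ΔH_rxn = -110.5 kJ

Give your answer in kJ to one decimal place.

eq. 1 as written: -217.3 kJ
eq. 2 as written: -168.6 kJ
eq. 3 reversed: +283.0 kJ
eq. 4 reversed: +110.5 kJ
ΔH_rxn = (-217.3) + (-168.6) + (+283.0) + (+110.5) = 7.6 kJ

ΔH_rxn = 7.6 kJ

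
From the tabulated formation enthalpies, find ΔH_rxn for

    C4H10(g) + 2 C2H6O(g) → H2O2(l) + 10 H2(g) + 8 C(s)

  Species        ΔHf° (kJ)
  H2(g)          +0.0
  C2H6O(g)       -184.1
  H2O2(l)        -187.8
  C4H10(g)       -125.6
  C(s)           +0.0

Products: 1·(-187.8) + 10·(+0.0) + 8·(+0.0) = -187.8
Reactants: 1·(-125.6) + 2·(-184.1) = -493.8
ΔH_rxn = (-187.8) − (-493.8) = 306.0 kJ

ΔH_rxn = 306.0 kJ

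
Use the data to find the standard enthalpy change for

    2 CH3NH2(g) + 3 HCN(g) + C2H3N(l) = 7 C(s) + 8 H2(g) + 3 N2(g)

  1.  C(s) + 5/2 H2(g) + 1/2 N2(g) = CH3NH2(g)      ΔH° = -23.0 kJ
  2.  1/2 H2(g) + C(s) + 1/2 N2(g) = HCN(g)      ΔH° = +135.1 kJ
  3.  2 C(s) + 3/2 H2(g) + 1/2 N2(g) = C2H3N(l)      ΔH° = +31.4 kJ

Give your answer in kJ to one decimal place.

ΔH° = -390.7 kJ

eq. 1 reversed and × 2: (-2)·(-23.0) = +46.0 kJ
eq. 2 reversed and × 3: (-3)·(+135.1) = -405.3 kJ
eq. 3 reversed: -31.4 kJ
Combining the equations, ΔH° = (-2)·(-23.0) + (-3)·(+135.1) + (-1)·(+31.4) = -390.7 kJ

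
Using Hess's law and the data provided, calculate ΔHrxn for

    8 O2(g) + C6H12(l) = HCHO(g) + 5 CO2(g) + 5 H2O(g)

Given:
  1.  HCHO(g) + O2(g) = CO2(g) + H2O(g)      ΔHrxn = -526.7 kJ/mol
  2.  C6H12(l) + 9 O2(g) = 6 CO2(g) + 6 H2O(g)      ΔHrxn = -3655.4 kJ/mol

eq. 1 reversed: +526.7 kJ/mol
eq. 2 as written: -3655.4 kJ/mol
ΔHrxn = (+526.7) + (-3655.4) = -3128.7 kJ/mol

ΔHrxn = -3128.7 kJ/mol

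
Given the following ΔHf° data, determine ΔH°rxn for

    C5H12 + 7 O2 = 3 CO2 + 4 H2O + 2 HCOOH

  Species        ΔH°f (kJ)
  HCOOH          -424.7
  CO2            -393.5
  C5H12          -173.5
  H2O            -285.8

ΔH°rxn = -2999.6 kJ

Products: 3·(-393.5) + 4·(-285.8) + 2·(-424.7) = -3173.1
Reactants: 1·(-173.5) + 7·(+0.0) = -173.5
ΔH°rxn = (-3173.1) − (-173.5) = -2999.6 kJ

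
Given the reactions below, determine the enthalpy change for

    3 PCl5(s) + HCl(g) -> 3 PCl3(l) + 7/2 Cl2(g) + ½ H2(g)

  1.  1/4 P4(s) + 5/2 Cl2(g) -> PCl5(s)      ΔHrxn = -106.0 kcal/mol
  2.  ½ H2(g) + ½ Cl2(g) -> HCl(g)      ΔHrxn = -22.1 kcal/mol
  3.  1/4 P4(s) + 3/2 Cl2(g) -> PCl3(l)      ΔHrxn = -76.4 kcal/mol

ΔHrxn = 110.9 kcal/mol

eq. 1 reversed and × 3: (-3)·(-106.0) = +318.0 kcal/mol
eq. 2 reversed: +22.1 kcal/mol
eq. 3 × 3: (3)·(-76.4) = -229.2 kcal/mol
By Hess's law, ΔHrxn = (+318.0) + (+22.1) + (-229.2) = 110.9 kcal/mol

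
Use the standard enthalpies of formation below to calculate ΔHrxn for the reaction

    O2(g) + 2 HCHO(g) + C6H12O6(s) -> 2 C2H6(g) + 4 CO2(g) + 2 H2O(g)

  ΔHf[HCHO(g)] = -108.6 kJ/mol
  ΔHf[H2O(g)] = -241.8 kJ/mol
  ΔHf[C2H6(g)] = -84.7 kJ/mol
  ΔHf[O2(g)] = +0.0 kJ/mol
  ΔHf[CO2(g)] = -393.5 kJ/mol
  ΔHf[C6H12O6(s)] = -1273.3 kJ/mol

Products: 2·(-84.7) + 4·(-393.5) + 2·(-241.8) = -2227.0
Reactants: 1·(+0.0) + 2·(-108.6) + 1·(-1273.3) = -1490.5
ΔHrxn = (-2227.0) − (-1490.5) = -736.5 kJ/mol

ΔHrxn = -736.5 kJ/mol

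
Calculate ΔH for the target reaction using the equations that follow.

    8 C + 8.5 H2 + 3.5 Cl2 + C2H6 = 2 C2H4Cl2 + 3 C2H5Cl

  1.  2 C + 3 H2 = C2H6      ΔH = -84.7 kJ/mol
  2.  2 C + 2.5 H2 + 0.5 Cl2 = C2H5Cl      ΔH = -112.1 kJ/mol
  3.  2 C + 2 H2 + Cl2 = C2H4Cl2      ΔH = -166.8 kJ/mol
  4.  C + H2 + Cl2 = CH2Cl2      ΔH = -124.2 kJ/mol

eq. 1 reversed: +84.7 kJ/mol
eq. 2 × 3: (3)·(-112.1) = -336.3 kJ/mol
eq. 3 × 2: (2)·(-166.8) = -333.6 kJ/mol
eq. 4: not needed.
ΔH = (+84.7) + (-336.3) + (-333.6) = -585.2 kJ/mol

ΔH = -585.2 kJ/mol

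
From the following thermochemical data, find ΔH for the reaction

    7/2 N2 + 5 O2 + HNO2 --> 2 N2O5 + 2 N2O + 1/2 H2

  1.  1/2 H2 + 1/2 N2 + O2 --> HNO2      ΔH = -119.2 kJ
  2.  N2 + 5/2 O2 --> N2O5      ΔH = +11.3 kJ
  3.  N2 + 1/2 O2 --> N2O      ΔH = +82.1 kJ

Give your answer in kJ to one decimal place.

eq. 1 reversed (HNO2 must end up as a reactant): +119.2 kJ
eq. 2 × 2 (×2 to match 2 N2O5 in the target): (2)·(+11.3) = +22.6 kJ
eq. 3 × 2 (×2 to match 2 N2O in the target): (2)·(+82.1) = +164.2 kJ
By Hess's law, ΔH = (+119.2) + (+22.6) + (+164.2) = 306.0 kJ

ΔH = 306.0 kJ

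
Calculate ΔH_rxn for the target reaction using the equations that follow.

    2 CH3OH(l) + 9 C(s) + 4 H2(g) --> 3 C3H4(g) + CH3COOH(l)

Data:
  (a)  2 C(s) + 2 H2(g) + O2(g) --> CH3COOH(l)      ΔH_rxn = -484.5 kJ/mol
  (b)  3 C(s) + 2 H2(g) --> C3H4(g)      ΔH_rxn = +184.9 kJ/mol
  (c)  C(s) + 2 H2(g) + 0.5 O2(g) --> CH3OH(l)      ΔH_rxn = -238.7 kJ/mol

ΔH_rxn = 547.6 kJ/mol

(a) as written (CH3COOH(l) already on the product side): -484.5 kJ/mol
(b) × 3 (scale by 3 for the 3 C3H4(g)): (3)·(+184.9) = +554.7 kJ/mol
(c) reversed and × 2 (CH3OH(l) must end up as a reactant; ×2 to match 2 CH3OH(l) in the target): (-2)·(-238.7) = +477.4 kJ/mol
Summing the manipulated equations, ΔH_rxn = (1)·(-484.5) + (3)·(+184.9) + (-2)·(-238.7) = 547.6 kJ/mol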